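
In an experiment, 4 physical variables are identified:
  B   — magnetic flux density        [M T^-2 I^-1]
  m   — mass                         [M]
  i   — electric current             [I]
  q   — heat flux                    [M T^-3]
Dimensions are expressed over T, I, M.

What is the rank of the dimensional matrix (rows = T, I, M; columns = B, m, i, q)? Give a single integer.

3

Exponent matrix [T,I,M] × [B,m,i,q]:
  T: [-2  0  0 -3]
  I: [-1  0  1  0]
  M: [ 1  1  0  1]
RREF → pivots at {B,m,i} ⇒ r = 3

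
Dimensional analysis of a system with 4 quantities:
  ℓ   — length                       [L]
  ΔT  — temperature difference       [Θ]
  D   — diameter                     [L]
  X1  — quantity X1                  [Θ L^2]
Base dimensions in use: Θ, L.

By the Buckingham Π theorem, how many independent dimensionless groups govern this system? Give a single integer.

Write exponents as rows Θ,L / cols ℓ,ΔT,D,X1:
  Θ: [ 0  1  0  1]
  L: [ 1  0  1  2]
RREF → pivots at {ℓ,ΔT} ⇒ r = 2
Π count = n − r = 4 − 2 = 2

2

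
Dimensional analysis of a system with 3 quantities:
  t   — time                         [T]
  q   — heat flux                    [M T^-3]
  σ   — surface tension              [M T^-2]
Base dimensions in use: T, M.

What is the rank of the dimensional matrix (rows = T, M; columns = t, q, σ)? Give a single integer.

2

Dimensional matrix (T×M by t×q×σ):
  T: [ 1 -3 -2]
  M: [ 0  1  1]
Row reduction gives pivot columns t,q; rank = 2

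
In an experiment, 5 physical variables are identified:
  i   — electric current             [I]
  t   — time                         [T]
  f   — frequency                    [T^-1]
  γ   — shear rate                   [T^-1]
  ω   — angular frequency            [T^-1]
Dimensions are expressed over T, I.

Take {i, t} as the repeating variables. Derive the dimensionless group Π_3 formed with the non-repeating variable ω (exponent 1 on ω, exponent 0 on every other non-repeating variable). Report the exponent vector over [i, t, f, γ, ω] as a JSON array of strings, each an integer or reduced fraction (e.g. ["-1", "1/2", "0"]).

Dimensional matrix (T×I by i×t×f×γ×ω):
  T: [ 0  1 -1 -1 -1]
  I: [ 1  0  0  0  0]
Echelon form has 2 nonzero rows (pivots: i,t)
Pivot set = {i,t}, free = {f,γ,ω}
RREF:
  r0: [   1    0    0    0    0]
  r1: [   0    1   -1   -1   -1]
Fix exponent of ω at 1, f at 0, γ at 0; solve each RREF row for its pivot's exponent:
  r0: exp(i) + (0)·1 = 0 ⇒ exp(i) = 0
  r1: exp(t) + (-1)·1 = 0 ⇒ exp(t) = 1
Π_3 = t · ω

["0", "1", "0", "0", "1"]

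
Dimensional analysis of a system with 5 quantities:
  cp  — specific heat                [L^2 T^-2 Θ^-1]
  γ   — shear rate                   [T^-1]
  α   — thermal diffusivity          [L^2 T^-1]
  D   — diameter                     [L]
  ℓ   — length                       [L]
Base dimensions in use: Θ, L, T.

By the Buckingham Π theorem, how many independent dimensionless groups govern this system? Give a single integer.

Dimensional matrix (Θ×L×T by cp×γ×α×D×ℓ):
  Θ: [-1  0  0  0  0]
  L: [ 2  0  2  1  1]
  T: [-2 -1 -1  0  0]
Echelon form has 3 nonzero rows (pivots: cp,γ,α)
5 vars − rank 3 = 2 Π groups

2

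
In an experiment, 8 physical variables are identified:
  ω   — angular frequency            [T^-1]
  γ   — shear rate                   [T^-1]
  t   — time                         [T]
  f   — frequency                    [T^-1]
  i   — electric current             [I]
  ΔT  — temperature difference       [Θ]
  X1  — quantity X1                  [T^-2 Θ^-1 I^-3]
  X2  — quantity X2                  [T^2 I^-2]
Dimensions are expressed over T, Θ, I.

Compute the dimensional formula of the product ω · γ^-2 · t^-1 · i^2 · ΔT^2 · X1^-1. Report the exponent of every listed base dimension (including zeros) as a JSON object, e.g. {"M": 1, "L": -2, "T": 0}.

Dimensional matrix (T×Θ×I by ω×γ×t×f×i×ΔT×X1×X2):
  T: [-1 -1  1 -1  0  0 -2  2]
  Θ: [ 0  0  0  0  0  1 -1  0]
  I: [ 0  0  0  0  1  0 -3 -2]
  [T]: (1)·-1+(-2)·-1+(-1)·1+(2)·0+(2)·0+(-1)·-2 = 2
  [Θ]: (1)·0+(-2)·0+(-1)·0+(2)·0+(2)·1+(-1)·-1 = 3
  [I]: (1)·0+(-2)·0+(-1)·0+(2)·1+(2)·0+(-1)·-3 = 5
⇒ T^2 Θ^3 I^5

{"T": 2, "Θ": 3, "I": 5}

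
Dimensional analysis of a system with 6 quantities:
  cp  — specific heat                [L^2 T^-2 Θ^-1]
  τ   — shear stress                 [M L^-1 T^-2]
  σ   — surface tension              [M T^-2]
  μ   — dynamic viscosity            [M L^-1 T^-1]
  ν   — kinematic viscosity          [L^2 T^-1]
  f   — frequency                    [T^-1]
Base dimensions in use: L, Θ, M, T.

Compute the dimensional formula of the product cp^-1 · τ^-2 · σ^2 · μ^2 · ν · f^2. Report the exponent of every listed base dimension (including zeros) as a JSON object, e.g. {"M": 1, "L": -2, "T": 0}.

Exponent matrix [L,Θ,M,T] × [cp,τ,σ,μ,ν,f]:
  L: [ 2 -1  0 -1  2  0]
  Θ: [-1  0  0  0  0  0]
  M: [ 0  1  1  1  0  0]
  T: [-2 -2 -2 -1 -1 -1]
  [L]: (-1)·2+(-2)·-1+(2)·0+(2)·-1+(1)·2+(2)·0 = 0
  [Θ]: (-1)·-1+(-2)·0+(2)·0+(2)·0+(1)·0+(2)·0 = 1
  [M]: (-1)·0+(-2)·1+(2)·1+(2)·1+(1)·0+(2)·0 = 2
  [T]: (-1)·-2+(-2)·-2+(2)·-2+(2)·-1+(1)·-1+(2)·-1 = -3
⇒ Θ M^2 T^-3

{"L": 0, "Θ": 1, "M": 2, "T": -3}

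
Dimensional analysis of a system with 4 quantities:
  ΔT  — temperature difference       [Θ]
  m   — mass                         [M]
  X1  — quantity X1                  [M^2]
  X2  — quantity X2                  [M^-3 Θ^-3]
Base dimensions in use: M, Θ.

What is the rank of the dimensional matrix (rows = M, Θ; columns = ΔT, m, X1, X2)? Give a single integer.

2

Dimensional matrix (M×Θ by ΔT×m×X1×X2):
  M: [ 0  1  2 -3]
  Θ: [ 1  0  0 -3]
Row reduction gives pivot columns ΔT,m; rank = 2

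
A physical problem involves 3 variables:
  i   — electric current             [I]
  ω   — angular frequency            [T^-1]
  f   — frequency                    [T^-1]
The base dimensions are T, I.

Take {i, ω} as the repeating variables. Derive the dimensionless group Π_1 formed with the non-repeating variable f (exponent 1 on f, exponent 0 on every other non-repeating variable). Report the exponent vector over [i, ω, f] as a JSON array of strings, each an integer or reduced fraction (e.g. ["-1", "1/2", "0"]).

Dimensional matrix (T×I by i×ω×f):
  T: [ 0 -1 -1]
  I: [ 1  0  0]
Row reduction gives pivot columns i,ω; rank = 2
Repeat: i,ω; free: f
RREF:
  r0: [   1    0    0]
  r1: [   0    1    1]
Fix exponent of f at 1; solve each RREF row for its pivot's exponent:
  r0: exp(i) + (0)·1 = 0 ⇒ exp(i) = 0
  r1: exp(ω) + (1)·1 = 0 ⇒ exp(ω) = -1
Π_1 = ω^-1 · f

["0", "-1", "1"]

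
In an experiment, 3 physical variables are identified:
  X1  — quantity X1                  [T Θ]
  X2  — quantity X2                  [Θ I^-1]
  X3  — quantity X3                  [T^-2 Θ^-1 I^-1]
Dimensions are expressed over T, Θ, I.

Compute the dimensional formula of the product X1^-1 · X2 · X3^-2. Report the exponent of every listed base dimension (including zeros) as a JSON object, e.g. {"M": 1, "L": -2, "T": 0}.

Exponent matrix [T,Θ,I] × [X1,X2,X3]:
  T: [ 1  0 -2]
  Θ: [ 1  1 -1]
  I: [ 0 -1 -1]
  [T]: (-1)·1+(1)·0+(-2)·-2 = 3
  [Θ]: (-1)·1+(1)·1+(-2)·-1 = 2
  [I]: (-1)·0+(1)·-1+(-2)·-1 = 1
⇒ T^3 Θ^2 I

{"T": 3, "Θ": 2, "I": 1}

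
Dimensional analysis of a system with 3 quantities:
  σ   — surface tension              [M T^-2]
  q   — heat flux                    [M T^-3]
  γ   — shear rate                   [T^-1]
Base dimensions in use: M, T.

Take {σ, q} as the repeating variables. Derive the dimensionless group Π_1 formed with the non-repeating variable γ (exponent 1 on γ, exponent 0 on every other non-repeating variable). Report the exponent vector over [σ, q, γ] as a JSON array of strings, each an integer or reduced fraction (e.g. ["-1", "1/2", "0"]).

Exponent matrix [M,T] × [σ,q,γ]:
  M: [ 1  1  0]
  T: [-2 -3 -1]
Row reduction gives pivot columns σ,q; rank = 2
Repeat: σ,q; free: γ
RREF:
  r0: [   1    0   -1]
  r1: [   0    1    1]
Fix exponent of γ at 1; solve each RREF row for its pivot's exponent:
  r0: exp(σ) + (-1)·1 = 0 ⇒ exp(σ) = 1
  r1: exp(q) + (1)·1 = 0 ⇒ exp(q) = -1
Π_1 = σ · q^-1 · γ

["1", "-1", "1"]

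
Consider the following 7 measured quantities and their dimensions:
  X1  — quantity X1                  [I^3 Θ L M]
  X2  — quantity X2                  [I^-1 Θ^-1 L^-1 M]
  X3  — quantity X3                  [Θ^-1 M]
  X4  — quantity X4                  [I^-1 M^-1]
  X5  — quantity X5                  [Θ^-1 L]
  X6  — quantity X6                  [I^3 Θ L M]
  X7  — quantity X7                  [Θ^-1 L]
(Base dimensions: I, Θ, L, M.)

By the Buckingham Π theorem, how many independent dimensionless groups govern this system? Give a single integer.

4

Write exponents as rows I,Θ,L,M / cols X1,X2,X3,X4,X5,X6,X7:
  I: [ 3 -1  0 -1  0  3  0]
  Θ: [ 1 -1 -1  0 -1  1 -1]
  L: [ 1 -1  0  0  1  1  1]
  M: [ 1  1  1 -1  0  1  0]
Echelon form has 3 nonzero rows (pivots: X1,X2,X3)
Π count = n − r = 7 − 3 = 4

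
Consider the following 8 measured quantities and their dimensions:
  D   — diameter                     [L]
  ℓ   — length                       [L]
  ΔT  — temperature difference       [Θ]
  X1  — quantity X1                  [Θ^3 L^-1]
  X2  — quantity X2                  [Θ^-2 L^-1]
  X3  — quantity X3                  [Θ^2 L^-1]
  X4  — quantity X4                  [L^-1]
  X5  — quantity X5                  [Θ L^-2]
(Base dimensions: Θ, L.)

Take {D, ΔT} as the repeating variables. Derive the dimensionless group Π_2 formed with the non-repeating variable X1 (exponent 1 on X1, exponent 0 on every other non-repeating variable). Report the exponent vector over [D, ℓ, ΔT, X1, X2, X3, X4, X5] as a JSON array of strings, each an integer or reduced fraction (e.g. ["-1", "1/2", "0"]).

["1", "0", "-3", "1", "0", "0", "0", "0"]

Exponent matrix [Θ,L] × [D,ℓ,ΔT,X1,X2,X3,X4,X5]:
  Θ: [ 0  0  1  3 -2  2  0  1]
  L: [ 1  1  0 -1 -1 -1 -1 -2]
Echelon form has 2 nonzero rows (pivots: D,ΔT)
Pivot set = {D,ΔT}, free = {ℓ,X1,X2,X3,X4,X5}
RREF:
  r0: [   1    1    0   -1   -1   -1   -1   -2]
  r1: [   0    0    1    3   -2    2    0    1]
Fix exponent of X1 at 1, ℓ at 0, X2 at 0, X3 at 0, X4 at 0, X5 at 0; solve each RREF row for its pivot's exponent:
  r0: exp(D) + (-1)·1 = 0 ⇒ exp(D) = 1
  r1: exp(ΔT) + (3)·1 = 0 ⇒ exp(ΔT) = -3
Π_2 = D · ΔT^-3 · X1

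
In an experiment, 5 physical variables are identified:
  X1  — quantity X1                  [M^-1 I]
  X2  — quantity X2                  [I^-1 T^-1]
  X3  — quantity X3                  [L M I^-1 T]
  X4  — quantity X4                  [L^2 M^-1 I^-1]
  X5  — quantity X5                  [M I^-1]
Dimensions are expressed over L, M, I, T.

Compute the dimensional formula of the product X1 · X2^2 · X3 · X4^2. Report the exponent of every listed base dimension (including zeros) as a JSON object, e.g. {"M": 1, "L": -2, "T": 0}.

{"L": 5, "M": -2, "I": -4, "T": -1}

Dimensional matrix (L×M×I×T by X1×X2×X3×X4×X5):
  L: [ 0  0  1  2  0]
  M: [-1  0  1 -1  1]
  I: [ 1 -1 -1 -1 -1]
  T: [ 0 -1  1  0  0]
  [L]: (1)·0+(2)·0+(1)·1+(2)·2 = 5
  [M]: (1)·-1+(2)·0+(1)·1+(2)·-1 = -2
  [I]: (1)·1+(2)·-1+(1)·-1+(2)·-1 = -4
  [T]: (1)·0+(2)·-1+(1)·1+(2)·0 = -1
⇒ L^5 M^-2 I^-4 T^-1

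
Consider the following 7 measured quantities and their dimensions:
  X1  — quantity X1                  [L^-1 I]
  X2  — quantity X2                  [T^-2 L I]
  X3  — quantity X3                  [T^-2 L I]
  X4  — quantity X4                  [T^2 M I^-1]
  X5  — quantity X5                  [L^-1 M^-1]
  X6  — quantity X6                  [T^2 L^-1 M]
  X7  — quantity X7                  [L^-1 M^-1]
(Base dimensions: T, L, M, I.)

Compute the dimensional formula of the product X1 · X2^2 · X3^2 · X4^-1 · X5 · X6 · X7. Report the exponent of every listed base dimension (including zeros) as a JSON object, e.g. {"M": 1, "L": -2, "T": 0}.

{"T": -8, "L": 0, "M": -2, "I": 6}

Write exponents as rows T,L,M,I / cols X1,X2,X3,X4,X5,X6,X7:
  T: [ 0 -2 -2  2  0  2  0]
  L: [-1  1  1  0 -1 -1 -1]
  M: [ 0  0  0  1 -1  1 -1]
  I: [ 1  1  1 -1  0  0  0]
  [T]: (1)·0+(2)·-2+(2)·-2+(-1)·2+(1)·0+(1)·2+(1)·0 = -8
  [L]: (1)·-1+(2)·1+(2)·1+(-1)·0+(1)·-1+(1)·-1+(1)·-1 = 0
  [M]: (1)·0+(2)·0+(2)·0+(-1)·1+(1)·-1+(1)·1+(1)·-1 = -2
  [I]: (1)·1+(2)·1+(2)·1+(-1)·-1+(1)·0+(1)·0+(1)·0 = 6
⇒ T^-8 M^-2 I^6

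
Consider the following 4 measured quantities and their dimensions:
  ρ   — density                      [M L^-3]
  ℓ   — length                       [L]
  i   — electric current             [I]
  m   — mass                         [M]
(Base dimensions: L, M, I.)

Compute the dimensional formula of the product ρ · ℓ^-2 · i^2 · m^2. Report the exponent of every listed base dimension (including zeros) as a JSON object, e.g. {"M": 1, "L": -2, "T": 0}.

Exponent matrix [L,M,I] × [ρ,ℓ,i,m]:
  L: [-3  1  0  0]
  M: [ 1  0  0  1]
  I: [ 0  0  1  0]
  [L]: (1)·-3+(-2)·1+(2)·0+(2)·0 = -5
  [M]: (1)·1+(-2)·0+(2)·0+(2)·1 = 3
  [I]: (1)·0+(-2)·0+(2)·1+(2)·0 = 2
⇒ L^-5 M^3 I^2

{"L": -5, "M": 3, "I": 2}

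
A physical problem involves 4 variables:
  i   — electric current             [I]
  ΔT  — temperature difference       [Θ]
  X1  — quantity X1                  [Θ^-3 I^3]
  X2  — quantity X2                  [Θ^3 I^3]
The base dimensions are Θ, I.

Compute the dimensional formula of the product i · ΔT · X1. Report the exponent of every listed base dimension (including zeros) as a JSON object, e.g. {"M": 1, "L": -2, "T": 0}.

{"Θ": -2, "I": 4}

Write exponents as rows Θ,I / cols i,ΔT,X1,X2:
  Θ: [ 0  1 -3  3]
  I: [ 1  0  3  3]
  [Θ]: (1)·0+(1)·1+(1)·-3 = -2
  [I]: (1)·1+(1)·0+(1)·3 = 4
⇒ Θ^-2 I^4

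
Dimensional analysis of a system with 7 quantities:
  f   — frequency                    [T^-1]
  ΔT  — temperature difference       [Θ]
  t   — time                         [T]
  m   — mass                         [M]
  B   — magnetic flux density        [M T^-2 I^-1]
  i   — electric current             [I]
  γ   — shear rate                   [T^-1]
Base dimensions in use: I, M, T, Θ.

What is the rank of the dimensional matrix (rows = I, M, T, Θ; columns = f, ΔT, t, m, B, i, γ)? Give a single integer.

4

Exponent matrix [I,M,T,Θ] × [f,ΔT,t,m,B,i,γ]:
  I: [ 0  0  0  0 -1  1  0]
  M: [ 0  0  0  1  1  0  0]
  T: [-1  0  1  0 -2  0 -1]
  Θ: [ 0  1  0  0  0  0  0]
Row reduction gives pivot columns f,ΔT,m,B; rank = 4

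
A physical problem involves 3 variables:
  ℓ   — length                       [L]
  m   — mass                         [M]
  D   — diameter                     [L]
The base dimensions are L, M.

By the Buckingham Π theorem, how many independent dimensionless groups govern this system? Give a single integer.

1

Write exponents as rows L,M / cols ℓ,m,D:
  L: [ 1  0  1]
  M: [ 0  1  0]
Row reduction gives pivot columns ℓ,m; rank = 2
n=3, r=2 ⇒ 1 dimensionless group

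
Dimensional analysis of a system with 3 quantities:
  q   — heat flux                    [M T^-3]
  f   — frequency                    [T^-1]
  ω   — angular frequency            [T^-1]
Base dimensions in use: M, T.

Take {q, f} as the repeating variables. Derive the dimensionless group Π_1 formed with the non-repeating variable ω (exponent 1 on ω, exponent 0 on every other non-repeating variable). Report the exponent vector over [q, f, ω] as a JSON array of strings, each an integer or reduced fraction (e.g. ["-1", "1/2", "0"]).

Exponent matrix [M,T] × [q,f,ω]:
  M: [ 1  0  0]
  T: [-3 -1 -1]
Echelon form has 2 nonzero rows (pivots: q,f)
Pivot set = {q,f}, free = {ω}
RREF:
  r0: [   1    0    0]
  r1: [   0    1    1]
Fix exponent of ω at 1; solve each RREF row for its pivot's exponent:
  r0: exp(q) + (0)·1 = 0 ⇒ exp(q) = 0
  r1: exp(f) + (1)·1 = 0 ⇒ exp(f) = -1
Π_1 = f^-1 · ω

["0", "-1", "1"]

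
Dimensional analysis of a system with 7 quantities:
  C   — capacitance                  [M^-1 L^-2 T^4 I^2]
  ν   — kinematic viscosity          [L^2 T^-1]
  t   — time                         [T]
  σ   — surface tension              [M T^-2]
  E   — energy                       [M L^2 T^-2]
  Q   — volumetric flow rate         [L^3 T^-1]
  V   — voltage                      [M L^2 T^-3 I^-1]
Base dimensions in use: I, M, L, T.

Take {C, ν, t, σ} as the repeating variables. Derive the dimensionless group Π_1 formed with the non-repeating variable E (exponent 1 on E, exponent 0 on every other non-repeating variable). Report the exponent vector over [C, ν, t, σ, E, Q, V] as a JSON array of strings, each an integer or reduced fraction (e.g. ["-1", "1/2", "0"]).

Exponent matrix [I,M,L,T] × [C,ν,t,σ,E,Q,V]:
  I: [ 2  0  0  0  0  0 -1]
  M: [-1  0  0  1  1  0  1]
  L: [-2  2  0  0  2  3  2]
  T: [ 4 -1  1 -2 -2 -1 -3]
RREF → pivots at {C,ν,t,σ} ⇒ r = 4
Pivot set = {C,ν,t,σ}, free = {E,Q,V}
RREF:
  r0: [   1    0    0    0    0    0 -1/2]
  r1: [   0    1    0    0    1  3/2  1/2]
  r2: [   0    0    1    0    1  1/2  1/2]
  r3: [   0    0    0    1    1    0  1/2]
Fix exponent of E at 1, Q at 0, V at 0; solve each RREF row for its pivot's exponent:
  r0: exp(C) + (0)·1 = 0 ⇒ exp(C) = 0
  r1: exp(ν) + (1)·1 = 0 ⇒ exp(ν) = -1
  r2: exp(t) + (1)·1 = 0 ⇒ exp(t) = -1
  r3: exp(σ) + (1)·1 = 0 ⇒ exp(σ) = -1
Π_1 = ν^-1 · t^-1 · σ^-1 · E

["0", "-1", "-1", "-1", "1", "0", "0"]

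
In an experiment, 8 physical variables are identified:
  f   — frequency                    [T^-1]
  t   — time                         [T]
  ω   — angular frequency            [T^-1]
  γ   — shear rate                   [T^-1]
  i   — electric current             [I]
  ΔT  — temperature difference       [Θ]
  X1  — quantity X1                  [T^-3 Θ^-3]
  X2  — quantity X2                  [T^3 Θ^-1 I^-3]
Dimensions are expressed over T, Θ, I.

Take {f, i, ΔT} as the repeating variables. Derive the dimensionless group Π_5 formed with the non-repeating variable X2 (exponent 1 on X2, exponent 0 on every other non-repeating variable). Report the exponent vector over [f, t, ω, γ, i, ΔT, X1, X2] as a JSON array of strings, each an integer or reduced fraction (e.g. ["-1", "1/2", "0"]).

Exponent matrix [T,Θ,I] × [f,t,ω,γ,i,ΔT,X1,X2]:
  T: [-1  1 -1 -1  0  0 -3  3]
  Θ: [ 0  0  0  0  0  1 -3 -1]
  I: [ 0  0  0  0  1  0  0 -3]
Row reduction gives pivot columns f,i,ΔT; rank = 3
Pivot set = {f,i,ΔT}, free = {t,ω,γ,X1,X2}
RREF:
  r0: [   1   -1    1    1    0    0    3   -3]
  r1: [   0    0    0    0    1    0    0   -3]
  r2: [   0    0    0    0    0    1   -3   -1]
Fix exponent of X2 at 1, t at 0, ω at 0, γ at 0, X1 at 0; solve each RREF row for its pivot's exponent:
  r0: exp(f) + (-3)·1 = 0 ⇒ exp(f) = 3
  r1: exp(i) + (-3)·1 = 0 ⇒ exp(i) = 3
  r2: exp(ΔT) + (-1)·1 = 0 ⇒ exp(ΔT) = 1
Π_5 = f^3 · i^3 · ΔT · X2

["3", "0", "0", "0", "3", "1", "0", "1"]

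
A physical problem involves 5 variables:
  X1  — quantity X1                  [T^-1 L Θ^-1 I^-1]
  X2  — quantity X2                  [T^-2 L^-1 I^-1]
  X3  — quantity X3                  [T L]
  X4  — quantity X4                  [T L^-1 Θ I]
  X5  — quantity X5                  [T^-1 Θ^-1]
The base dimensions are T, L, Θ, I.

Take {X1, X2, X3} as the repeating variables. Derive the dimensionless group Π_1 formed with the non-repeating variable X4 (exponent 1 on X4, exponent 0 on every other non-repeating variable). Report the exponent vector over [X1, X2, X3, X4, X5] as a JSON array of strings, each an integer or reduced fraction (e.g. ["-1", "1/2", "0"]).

Dimensional matrix (T×L×Θ×I by X1×X2×X3×X4×X5):
  T: [-1 -2  1  1 -1]
  L: [ 1 -1  1 -1  0]
  Θ: [-1  0  0  1 -1]
  I: [-1 -1  0  1  0]
RREF → pivots at {X1,X2,X3} ⇒ r = 3
Pivot set = {X1,X2,X3}, free = {X4,X5}
RREF:
  r0: [   1    0    0   -1    1]
  r1: [   0    1    0    0   -1]
  r2: [   0    0    1    0   -2]
  r3: [   0    0    0    0    0]
Fix exponent of X4 at 1, X5 at 0; solve each RREF row for its pivot's exponent:
  r0: exp(X1) + (-1)·1 = 0 ⇒ exp(X1) = 1
  r1: exp(X2) + (0)·1 = 0 ⇒ exp(X2) = 0
  r2: exp(X3) + (0)·1 = 0 ⇒ exp(X3) = 0
Π_1 = X1 · X4

["1", "0", "0", "1", "0"]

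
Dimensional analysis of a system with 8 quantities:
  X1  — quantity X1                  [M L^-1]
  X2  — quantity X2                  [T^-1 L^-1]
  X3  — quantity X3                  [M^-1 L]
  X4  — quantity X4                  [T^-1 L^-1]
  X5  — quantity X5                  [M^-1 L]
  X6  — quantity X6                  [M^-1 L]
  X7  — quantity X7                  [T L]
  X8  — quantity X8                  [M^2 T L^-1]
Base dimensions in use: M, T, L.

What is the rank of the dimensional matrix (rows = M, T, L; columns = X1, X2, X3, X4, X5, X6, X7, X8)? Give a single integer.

2

Write exponents as rows M,T,L / cols X1,X2,X3,X4,X5,X6,X7,X8:
  M: [ 1  0 -1  0 -1 -1  0  2]
  T: [ 0 -1  0 -1  0  0  1  1]
  L: [-1 -1  1 -1  1  1  1 -1]
Echelon form has 2 nonzero rows (pivots: X1,X2)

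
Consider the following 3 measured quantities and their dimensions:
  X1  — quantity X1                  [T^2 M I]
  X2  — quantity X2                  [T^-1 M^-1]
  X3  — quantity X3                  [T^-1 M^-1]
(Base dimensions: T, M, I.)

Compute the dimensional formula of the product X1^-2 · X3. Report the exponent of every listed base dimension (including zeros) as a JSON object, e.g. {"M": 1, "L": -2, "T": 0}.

{"T": -5, "M": -3, "I": -2}

Write exponents as rows T,M,I / cols X1,X2,X3:
  T: [ 2 -1 -1]
  M: [ 1 -1 -1]
  I: [ 1  0  0]
  [T]: (-2)·2+(1)·-1 = -5
  [M]: (-2)·1+(1)·-1 = -3
  [I]: (-2)·1+(1)·0 = -2
⇒ T^-5 M^-3 I^-2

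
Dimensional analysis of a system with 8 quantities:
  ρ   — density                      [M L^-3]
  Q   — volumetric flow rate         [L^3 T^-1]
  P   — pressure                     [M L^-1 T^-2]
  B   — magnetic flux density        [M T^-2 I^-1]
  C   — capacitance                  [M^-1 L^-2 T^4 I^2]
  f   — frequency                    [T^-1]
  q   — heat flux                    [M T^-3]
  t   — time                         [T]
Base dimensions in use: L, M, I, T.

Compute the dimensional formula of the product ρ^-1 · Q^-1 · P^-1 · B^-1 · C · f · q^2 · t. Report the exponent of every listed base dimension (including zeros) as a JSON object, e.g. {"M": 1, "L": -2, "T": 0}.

Write exponents as rows L,M,I,T / cols ρ,Q,P,B,C,f,q,t:
  L: [-3  3 -1  0 -2  0  0  0]
  M: [ 1  0  1  1 -1  0  1  0]
  I: [ 0  0  0 -1  2  0  0  0]
  T: [ 0 -1 -2 -2  4 -1 -3  1]
  [L]: (-1)·-3+(-1)·3+(-1)·-1+(-1)·0+(1)·-2+(1)·0+(2)·0+(1)·0 = -1
  [M]: (-1)·1+(-1)·0+(-1)·1+(-1)·1+(1)·-1+(1)·0+(2)·1+(1)·0 = -2
  [I]: (-1)·0+(-1)·0+(-1)·0+(-1)·-1+(1)·2+(1)·0+(2)·0+(1)·0 = 3
  [T]: (-1)·0+(-1)·-1+(-1)·-2+(-1)·-2+(1)·4+(1)·-1+(2)·-3+(1)·1 = 3
⇒ L^-1 M^-2 I^3 T^3

{"L": -1, "M": -2, "I": 3, "T": 3}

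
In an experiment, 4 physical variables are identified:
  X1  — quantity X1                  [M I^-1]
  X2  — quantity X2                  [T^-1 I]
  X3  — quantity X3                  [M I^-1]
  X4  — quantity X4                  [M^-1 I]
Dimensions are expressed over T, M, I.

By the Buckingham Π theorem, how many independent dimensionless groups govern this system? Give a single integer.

Dimensional matrix (T×M×I by X1×X2×X3×X4):
  T: [ 0 -1  0  0]
  M: [ 1  0  1 -1]
  I: [-1  1 -1  1]
Echelon form has 2 nonzero rows (pivots: X1,X2)
Π count = n − r = 4 − 2 = 2

2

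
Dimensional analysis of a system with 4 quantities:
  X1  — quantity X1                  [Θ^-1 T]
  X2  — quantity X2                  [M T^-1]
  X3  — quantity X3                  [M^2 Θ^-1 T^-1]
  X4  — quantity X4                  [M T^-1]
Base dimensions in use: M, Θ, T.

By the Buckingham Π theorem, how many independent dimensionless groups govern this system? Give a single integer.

2

Dimensional matrix (M×Θ×T by X1×X2×X3×X4):
  M: [ 0  1  2  1]
  Θ: [-1  0 -1  0]
  T: [ 1 -1 -1 -1]
Echelon form has 2 nonzero rows (pivots: X1,X2)
n=4, r=2 ⇒ 2 dimensionless groups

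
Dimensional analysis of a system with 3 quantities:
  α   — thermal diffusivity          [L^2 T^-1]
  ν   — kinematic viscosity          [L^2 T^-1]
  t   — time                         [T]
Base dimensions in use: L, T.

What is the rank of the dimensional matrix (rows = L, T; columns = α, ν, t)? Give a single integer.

2

Write exponents as rows L,T / cols α,ν,t:
  L: [ 2  2  0]
  T: [-1 -1  1]
Row reduction gives pivot columns α,t; rank = 2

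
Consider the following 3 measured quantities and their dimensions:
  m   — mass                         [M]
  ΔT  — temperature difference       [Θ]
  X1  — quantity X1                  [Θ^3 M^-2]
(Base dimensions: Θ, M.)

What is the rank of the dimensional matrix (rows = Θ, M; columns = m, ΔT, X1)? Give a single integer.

Dimensional matrix (Θ×M by m×ΔT×X1):
  Θ: [ 0  1  3]
  M: [ 1  0 -2]
Row reduction gives pivot columns m,ΔT; rank = 2

2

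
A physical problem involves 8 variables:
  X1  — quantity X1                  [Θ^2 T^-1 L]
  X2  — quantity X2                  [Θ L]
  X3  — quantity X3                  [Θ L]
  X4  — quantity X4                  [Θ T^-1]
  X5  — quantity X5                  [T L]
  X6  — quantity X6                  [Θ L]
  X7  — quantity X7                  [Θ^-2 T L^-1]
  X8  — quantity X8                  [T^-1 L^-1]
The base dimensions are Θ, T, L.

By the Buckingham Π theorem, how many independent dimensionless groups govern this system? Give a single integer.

6

Dimensional matrix (Θ×T×L by X1×X2×X3×X4×X5×X6×X7×X8):
  Θ: [ 2  1  1  1  0  1 -2  0]
  T: [-1  0  0 -1  1  0  1 -1]
  L: [ 1  1  1  0  1  1 -1 -1]
RREF → pivots at {X1,X2} ⇒ r = 2
n=8, r=2 ⇒ 6 dimensionless groups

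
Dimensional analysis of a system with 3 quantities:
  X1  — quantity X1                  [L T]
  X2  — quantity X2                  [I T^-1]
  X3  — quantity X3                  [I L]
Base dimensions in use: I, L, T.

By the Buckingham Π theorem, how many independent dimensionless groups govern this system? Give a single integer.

Exponent matrix [I,L,T] × [X1,X2,X3]:
  I: [ 0  1  1]
  L: [ 1  0  1]
  T: [ 1 -1  0]
Row reduction gives pivot columns X1,X2; rank = 2
3 vars − rank 2 = 1 Π group

1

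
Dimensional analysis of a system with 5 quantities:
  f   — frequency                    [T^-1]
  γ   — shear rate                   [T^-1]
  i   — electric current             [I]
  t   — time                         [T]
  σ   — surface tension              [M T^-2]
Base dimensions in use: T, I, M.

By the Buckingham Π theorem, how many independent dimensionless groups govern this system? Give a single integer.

Write exponents as rows T,I,M / cols f,γ,i,t,σ:
  T: [-1 -1  0  1 -2]
  I: [ 0  0  1  0  0]
  M: [ 0  0  0  0  1]
RREF → pivots at {f,i,σ} ⇒ r = 3
n=5, r=3 ⇒ 2 dimensionless groups

2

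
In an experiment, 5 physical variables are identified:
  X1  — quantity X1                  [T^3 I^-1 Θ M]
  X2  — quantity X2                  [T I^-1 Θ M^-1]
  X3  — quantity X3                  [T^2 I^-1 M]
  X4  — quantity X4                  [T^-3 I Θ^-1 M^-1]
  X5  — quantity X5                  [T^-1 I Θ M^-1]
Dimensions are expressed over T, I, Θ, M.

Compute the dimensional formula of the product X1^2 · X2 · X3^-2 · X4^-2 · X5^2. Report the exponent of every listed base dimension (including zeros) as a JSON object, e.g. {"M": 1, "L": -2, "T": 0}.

Dimensional matrix (T×I×Θ×M by X1×X2×X3×X4×X5):
  T: [ 3  1  2 -3 -1]
  I: [-1 -1 -1  1  1]
  Θ: [ 1  1  0 -1  1]
  M: [ 1 -1  1 -1 -1]
  [T]: (2)·3+(1)·1+(-2)·2+(-2)·-3+(2)·-1 = 7
  [I]: (2)·-1+(1)·-1+(-2)·-1+(-2)·1+(2)·1 = -1
  [Θ]: (2)·1+(1)·1+(-2)·0+(-2)·-1+(2)·1 = 7
  [M]: (2)·1+(1)·-1+(-2)·1+(-2)·-1+(2)·-1 = -1
⇒ T^7 I^-1 Θ^7 M^-1

{"T": 7, "I": -1, "Θ": 7, "M": -1}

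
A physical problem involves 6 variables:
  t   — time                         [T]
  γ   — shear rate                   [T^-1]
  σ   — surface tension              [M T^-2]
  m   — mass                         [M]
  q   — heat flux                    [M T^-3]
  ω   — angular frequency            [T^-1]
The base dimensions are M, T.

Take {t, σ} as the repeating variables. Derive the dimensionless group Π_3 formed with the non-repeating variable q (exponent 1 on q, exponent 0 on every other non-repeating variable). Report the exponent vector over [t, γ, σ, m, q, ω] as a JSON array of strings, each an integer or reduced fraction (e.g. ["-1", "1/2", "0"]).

Exponent matrix [M,T] × [t,γ,σ,m,q,ω]:
  M: [ 0  0  1  1  1  0]
  T: [ 1 -1 -2  0 -3 -1]
Row reduction gives pivot columns t,σ; rank = 2
Pivot set = {t,σ}, free = {γ,m,q,ω}
RREF:
  r0: [   1   -1    0    2   -1   -1]
  r1: [   0    0    1    1    1    0]
Fix exponent of q at 1, γ at 0, m at 0, ω at 0; solve each RREF row for its pivot's exponent:
  r0: exp(t) + (-1)·1 = 0 ⇒ exp(t) = 1
  r1: exp(σ) + (1)·1 = 0 ⇒ exp(σ) = -1
Π_3 = t · σ^-1 · q

["1", "0", "-1", "0", "1", "0"]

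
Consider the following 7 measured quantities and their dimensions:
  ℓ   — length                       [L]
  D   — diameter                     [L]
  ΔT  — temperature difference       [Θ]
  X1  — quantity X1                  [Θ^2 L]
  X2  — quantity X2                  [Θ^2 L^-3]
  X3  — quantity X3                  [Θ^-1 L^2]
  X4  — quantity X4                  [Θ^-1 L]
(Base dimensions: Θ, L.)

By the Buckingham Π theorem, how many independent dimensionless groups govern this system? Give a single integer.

Write exponents as rows Θ,L / cols ℓ,D,ΔT,X1,X2,X3,X4:
  Θ: [ 0  0  1  2  2 -1 -1]
  L: [ 1  1  0  1 -3  2  1]
RREF → pivots at {ℓ,ΔT} ⇒ r = 2
7 vars − rank 2 = 5 Π groups

5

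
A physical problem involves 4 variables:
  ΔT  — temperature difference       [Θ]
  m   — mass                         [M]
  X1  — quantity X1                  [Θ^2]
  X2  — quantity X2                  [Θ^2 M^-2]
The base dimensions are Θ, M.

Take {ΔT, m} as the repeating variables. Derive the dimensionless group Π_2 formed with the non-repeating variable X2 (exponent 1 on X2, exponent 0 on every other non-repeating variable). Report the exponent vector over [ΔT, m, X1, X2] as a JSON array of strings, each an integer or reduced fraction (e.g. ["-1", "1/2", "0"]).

Write exponents as rows Θ,M / cols ΔT,m,X1,X2:
  Θ: [ 1  0  2  2]
  M: [ 0  1  0 -2]
RREF → pivots at {ΔT,m} ⇒ r = 2
Repeat: ΔT,m; free: X1,X2
RREF:
  r0: [   1    0    2    2]
  r1: [   0    1    0   -2]
Fix exponent of X2 at 1, X1 at 0; solve each RREF row for its pivot's exponent:
  r0: exp(ΔT) + (2)·1 = 0 ⇒ exp(ΔT) = -2
  r1: exp(m) + (-2)·1 = 0 ⇒ exp(m) = 2
Π_2 = ΔT^-2 · m^2 · X2

["-2", "2", "0", "1"]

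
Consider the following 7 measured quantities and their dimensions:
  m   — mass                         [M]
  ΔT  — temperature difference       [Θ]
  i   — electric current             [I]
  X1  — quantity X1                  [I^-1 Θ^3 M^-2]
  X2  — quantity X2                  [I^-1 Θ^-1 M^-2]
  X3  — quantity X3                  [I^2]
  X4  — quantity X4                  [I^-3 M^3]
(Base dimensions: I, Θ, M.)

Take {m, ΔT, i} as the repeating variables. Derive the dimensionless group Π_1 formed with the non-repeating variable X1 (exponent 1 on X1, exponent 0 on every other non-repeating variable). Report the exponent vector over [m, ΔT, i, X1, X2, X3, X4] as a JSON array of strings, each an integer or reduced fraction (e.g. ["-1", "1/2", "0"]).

Exponent matrix [I,Θ,M] × [m,ΔT,i,X1,X2,X3,X4]:
  I: [ 0  0  1 -1 -1  2 -3]
  Θ: [ 0  1  0  3 -1  0  0]
  M: [ 1  0  0 -2 -2  0  3]
Echelon form has 3 nonzero rows (pivots: m,ΔT,i)
Pivot set = {m,ΔT,i}, free = {X1,X2,X3,X4}
RREF:
  r0: [   1    0    0   -2   -2    0    3]
  r1: [   0    1    0    3   -1    0    0]
  r2: [   0    0    1   -1   -1    2   -3]
Fix exponent of X1 at 1, X2 at 0, X3 at 0, X4 at 0; solve each RREF row for its pivot's exponent:
  r0: exp(m) + (-2)·1 = 0 ⇒ exp(m) = 2
  r1: exp(ΔT) + (3)·1 = 0 ⇒ exp(ΔT) = -3
  r2: exp(i) + (-1)·1 = 0 ⇒ exp(i) = 1
Π_1 = m^2 · ΔT^-3 · i · X1

["2", "-3", "1", "1", "0", "0", "0"]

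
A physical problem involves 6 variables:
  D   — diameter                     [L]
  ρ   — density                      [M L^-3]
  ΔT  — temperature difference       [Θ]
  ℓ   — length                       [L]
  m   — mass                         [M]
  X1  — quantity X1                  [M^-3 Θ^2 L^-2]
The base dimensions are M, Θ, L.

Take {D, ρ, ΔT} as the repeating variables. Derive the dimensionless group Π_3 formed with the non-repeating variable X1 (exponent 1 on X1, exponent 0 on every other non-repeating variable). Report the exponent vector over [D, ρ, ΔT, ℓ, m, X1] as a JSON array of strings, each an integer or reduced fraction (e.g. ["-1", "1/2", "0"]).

Exponent matrix [M,Θ,L] × [D,ρ,ΔT,ℓ,m,X1]:
  M: [ 0  1  0  0  1 -3]
  Θ: [ 0  0  1  0  0  2]
  L: [ 1 -3  0  1  0 -2]
Echelon form has 3 nonzero rows (pivots: D,ρ,ΔT)
Pivot set = {D,ρ,ΔT}, free = {ℓ,m,X1}
RREF:
  r0: [   1    0    0    1    3  -11]
  r1: [   0    1    0    0    1   -3]
  r2: [   0    0    1    0    0    2]
Fix exponent of X1 at 1, ℓ at 0, m at 0; solve each RREF row for its pivot's exponent:
  r0: exp(D) + (-11)·1 = 0 ⇒ exp(D) = 11
  r1: exp(ρ) + (-3)·1 = 0 ⇒ exp(ρ) = 3
  r2: exp(ΔT) + (2)·1 = 0 ⇒ exp(ΔT) = -2
Π_3 = D^11 · ρ^3 · ΔT^-2 · X1

["11", "3", "-2", "0", "0", "1"]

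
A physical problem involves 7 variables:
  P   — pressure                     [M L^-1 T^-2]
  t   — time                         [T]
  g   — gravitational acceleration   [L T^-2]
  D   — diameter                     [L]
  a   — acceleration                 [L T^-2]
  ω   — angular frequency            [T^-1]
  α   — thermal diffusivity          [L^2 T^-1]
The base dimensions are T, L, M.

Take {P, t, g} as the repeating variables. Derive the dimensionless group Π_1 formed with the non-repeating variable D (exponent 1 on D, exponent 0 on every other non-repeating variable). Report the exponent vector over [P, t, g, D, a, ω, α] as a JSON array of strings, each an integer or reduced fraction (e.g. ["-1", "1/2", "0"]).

Dimensional matrix (T×L×M by P×t×g×D×a×ω×α):
  T: [-2  1 -2  0 -2 -1 -1]
  L: [-1  0  1  1  1  0  2]
  M: [ 1  0  0  0  0  0  0]
Echelon form has 3 nonzero rows (pivots: P,t,g)
Repeat: P,t,g; free: D,a,ω,α
RREF:
  r0: [   1    0    0    0    0    0    0]
  r1: [   0    1    0    2    0   -1    3]
  r2: [   0    0    1    1    1    0    2]
Fix exponent of D at 1, a at 0, ω at 0, α at 0; solve each RREF row for its pivot's exponent:
  r0: exp(P) + (0)·1 = 0 ⇒ exp(P) = 0
  r1: exp(t) + (2)·1 = 0 ⇒ exp(t) = -2
  r2: exp(g) + (1)·1 = 0 ⇒ exp(g) = -1
Π_1 = t^-2 · g^-1 · D

["0", "-2", "-1", "1", "0", "0", "0"]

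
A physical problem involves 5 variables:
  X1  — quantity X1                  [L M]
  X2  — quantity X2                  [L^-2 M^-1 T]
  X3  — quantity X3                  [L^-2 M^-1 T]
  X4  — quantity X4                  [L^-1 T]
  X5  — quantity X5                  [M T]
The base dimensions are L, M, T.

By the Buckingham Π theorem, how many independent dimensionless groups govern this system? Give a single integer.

Dimensional matrix (L×M×T by X1×X2×X3×X4×X5):
  L: [ 1 -2 -2 -1  0]
  M: [ 1 -1 -1  0  1]
  T: [ 0  1  1  1  1]
Row reduction gives pivot columns X1,X2; rank = 2
5 vars − rank 2 = 3 Π groups

3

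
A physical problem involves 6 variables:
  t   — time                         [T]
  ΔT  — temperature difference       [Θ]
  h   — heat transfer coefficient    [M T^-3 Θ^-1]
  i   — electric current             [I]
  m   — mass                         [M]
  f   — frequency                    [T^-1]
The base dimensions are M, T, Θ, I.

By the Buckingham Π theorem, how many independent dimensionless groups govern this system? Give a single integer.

2

Dimensional matrix (M×T×Θ×I by t×ΔT×h×i×m×f):
  M: [ 0  0  1  0  1  0]
  T: [ 1  0 -3  0  0 -1]
  Θ: [ 0  1 -1  0  0  0]
  I: [ 0  0  0  1  0  0]
Echelon form has 4 nonzero rows (pivots: t,ΔT,h,i)
n=6, r=4 ⇒ 2 dimensionless groups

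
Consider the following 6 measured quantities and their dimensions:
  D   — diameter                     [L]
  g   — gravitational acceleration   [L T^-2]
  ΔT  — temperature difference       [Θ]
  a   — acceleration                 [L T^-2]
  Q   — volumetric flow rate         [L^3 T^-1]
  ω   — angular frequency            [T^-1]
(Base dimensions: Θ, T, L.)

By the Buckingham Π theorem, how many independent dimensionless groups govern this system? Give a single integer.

3

Exponent matrix [Θ,T,L] × [D,g,ΔT,a,Q,ω]:
  Θ: [ 0  0  1  0  0  0]
  T: [ 0 -2  0 -2 -1 -1]
  L: [ 1  1  0  1  3  0]
RREF → pivots at {D,g,ΔT} ⇒ r = 3
6 vars − rank 3 = 3 Π groups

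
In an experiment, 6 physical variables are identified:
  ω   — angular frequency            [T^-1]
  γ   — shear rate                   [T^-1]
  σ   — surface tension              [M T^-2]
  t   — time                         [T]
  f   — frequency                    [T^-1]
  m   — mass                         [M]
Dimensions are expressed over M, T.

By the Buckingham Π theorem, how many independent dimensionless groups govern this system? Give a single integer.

4

Exponent matrix [M,T] × [ω,γ,σ,t,f,m]:
  M: [ 0  0  1  0  0  1]
  T: [-1 -1 -2  1 -1  0]
Row reduction gives pivot columns ω,σ; rank = 2
n=6, r=2 ⇒ 4 dimensionless groups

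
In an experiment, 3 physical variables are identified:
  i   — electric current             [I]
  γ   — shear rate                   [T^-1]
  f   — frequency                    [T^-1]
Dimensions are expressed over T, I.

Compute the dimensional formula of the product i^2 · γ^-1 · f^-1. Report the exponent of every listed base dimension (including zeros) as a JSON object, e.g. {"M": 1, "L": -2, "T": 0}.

Dimensional matrix (T×I by i×γ×f):
  T: [ 0 -1 -1]
  I: [ 1  0  0]
  [T]: (2)·0+(-1)·-1+(-1)·-1 = 2
  [I]: (2)·1+(-1)·0+(-1)·0 = 2
⇒ T^2 I^2

{"T": 2, "I": 2}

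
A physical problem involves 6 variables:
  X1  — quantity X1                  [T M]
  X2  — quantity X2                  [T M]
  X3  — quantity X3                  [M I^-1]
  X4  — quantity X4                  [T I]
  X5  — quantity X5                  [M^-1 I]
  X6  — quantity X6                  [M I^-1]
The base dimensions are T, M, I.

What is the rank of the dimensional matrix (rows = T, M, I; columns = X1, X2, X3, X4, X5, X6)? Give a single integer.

Exponent matrix [T,M,I] × [X1,X2,X3,X4,X5,X6]:
  T: [ 1  1  0  1  0  0]
  M: [ 1  1  1  0 -1  1]
  I: [ 0  0 -1  1  1 -1]
RREF → pivots at {X1,X3} ⇒ r = 2

2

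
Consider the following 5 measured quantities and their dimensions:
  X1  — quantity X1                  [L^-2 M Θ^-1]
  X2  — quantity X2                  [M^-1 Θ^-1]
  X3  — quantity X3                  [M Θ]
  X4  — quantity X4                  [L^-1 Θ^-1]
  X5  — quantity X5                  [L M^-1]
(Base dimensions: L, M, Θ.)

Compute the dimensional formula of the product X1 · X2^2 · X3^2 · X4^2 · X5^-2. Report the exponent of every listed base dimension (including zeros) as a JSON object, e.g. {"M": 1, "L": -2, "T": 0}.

Exponent matrix [L,M,Θ] × [X1,X2,X3,X4,X5]:
  L: [-2  0  0 -1  1]
  M: [ 1 -1  1  0 -1]
  Θ: [-1 -1  1 -1  0]
  [L]: (1)·-2+(2)·0+(2)·0+(2)·-1+(-2)·1 = -6
  [M]: (1)·1+(2)·-1+(2)·1+(2)·0+(-2)·-1 = 3
  [Θ]: (1)·-1+(2)·-1+(2)·1+(2)·-1+(-2)·0 = -3
⇒ L^-6 M^3 Θ^-3

{"L": -6, "M": 3, "Θ": -3}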